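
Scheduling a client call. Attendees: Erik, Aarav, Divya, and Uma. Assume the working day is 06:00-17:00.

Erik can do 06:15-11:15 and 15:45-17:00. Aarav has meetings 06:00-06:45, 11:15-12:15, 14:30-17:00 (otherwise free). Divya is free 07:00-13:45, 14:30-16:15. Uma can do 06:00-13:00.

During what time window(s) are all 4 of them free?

Erik free: 06:15-11:15, 15:45-17:00.
Aarav free: 06:45-11:15, 12:15-14:30 (invert busy blocks within the working day).
Divya free: 07:00-13:45, 14:30-16:15.
Uma free: 06:00-13:00.
Erik ∩ Aarav: 06:45-11:15.
Erik ∩ Aarav ∩ Divya: 07:00-11:15.
Erik ∩ Aarav ∩ Divya ∩ Uma: 07:00-11:15.
Those are the intersection windows.

07:00-11:15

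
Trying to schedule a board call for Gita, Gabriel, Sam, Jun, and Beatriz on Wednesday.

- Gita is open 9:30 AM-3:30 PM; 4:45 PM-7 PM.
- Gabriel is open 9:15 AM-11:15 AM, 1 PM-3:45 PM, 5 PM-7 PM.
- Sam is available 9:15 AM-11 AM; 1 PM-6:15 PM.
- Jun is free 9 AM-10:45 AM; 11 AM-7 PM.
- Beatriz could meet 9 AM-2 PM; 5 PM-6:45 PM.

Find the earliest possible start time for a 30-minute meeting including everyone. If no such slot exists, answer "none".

09:30

Gita ∩ Gabriel: 09:30-11:15, 13:00-15:30, 17:00-19:00.
Gita ∩ Gabriel ∩ Sam: 09:30-11:00, 13:00-15:30, 17:00-18:15.
Gita ∩ Gabriel ∩ Sam ∩ Jun: 09:30-10:45, 13:00-15:30, 17:00-18:15.
Gita ∩ Gabriel ∩ Sam ∩ Jun ∩ Beatriz: 09:30-10:45, 13:00-14:00, 17:00-18:15.
The first common window of at least 30 minutes is 09:30-10:45, so the earliest start is 09:30.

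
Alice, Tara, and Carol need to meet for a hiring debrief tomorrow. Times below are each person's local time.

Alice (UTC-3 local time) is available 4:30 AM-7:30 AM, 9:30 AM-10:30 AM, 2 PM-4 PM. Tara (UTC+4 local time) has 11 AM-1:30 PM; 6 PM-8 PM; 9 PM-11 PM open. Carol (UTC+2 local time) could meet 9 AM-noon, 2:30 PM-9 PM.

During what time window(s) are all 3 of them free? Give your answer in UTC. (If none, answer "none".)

Alice in UTC: 07:30-10:30, 12:30-13:30, 17:00-19:00 (add 3h to convert from UTC-3).
Tara in UTC: 07:00-09:30, 14:00-16:00, 17:00-19:00 (subtract 4h to convert from UTC+4).
Carol in UTC: 07:00-10:00, 12:30-19:00 (subtract 2h to convert from UTC+2).
Alice ∩ Tara: 07:30-09:30, 17:00-19:00.
Alice ∩ Tara ∩ Carol: 07:30-09:30, 17:00-19:00.
Those are the intersection windows.

07:30-09:30, 17:00-19:00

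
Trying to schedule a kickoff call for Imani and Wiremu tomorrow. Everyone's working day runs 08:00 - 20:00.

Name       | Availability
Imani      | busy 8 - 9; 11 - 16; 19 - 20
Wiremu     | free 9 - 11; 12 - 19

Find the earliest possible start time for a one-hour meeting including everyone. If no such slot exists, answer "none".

Imani free: 09:00-11:00, 16:00-19:00 (invert busy blocks within the working day).
Wiremu free: 09:00-11:00, 12:00-19:00.
Imani ∩ Wiremu: 09:00-11:00, 16:00-19:00.
The first common window of at least 60 minutes is 09:00-11:00, so the earliest start is 09:00.

09:00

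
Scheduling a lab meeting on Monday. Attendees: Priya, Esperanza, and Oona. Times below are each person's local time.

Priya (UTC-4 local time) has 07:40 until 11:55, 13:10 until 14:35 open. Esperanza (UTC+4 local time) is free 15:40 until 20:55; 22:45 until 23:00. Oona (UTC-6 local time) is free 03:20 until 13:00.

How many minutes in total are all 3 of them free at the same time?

255

Priya in UTC: 11:40-15:55, 17:10-18:35 (add 4h to convert from UTC-4).
Esperanza in UTC: 11:40-16:55, 18:45-19:00 (subtract 4h to convert from UTC+4).
Oona in UTC: 09:20-19:00 (add 6h to convert from UTC-6).
Priya ∩ Esperanza: 11:40-15:55.
Priya ∩ Esperanza ∩ Oona: 11:40-15:55.
Those are the intersection windows.
That's a single block of 255 minutes.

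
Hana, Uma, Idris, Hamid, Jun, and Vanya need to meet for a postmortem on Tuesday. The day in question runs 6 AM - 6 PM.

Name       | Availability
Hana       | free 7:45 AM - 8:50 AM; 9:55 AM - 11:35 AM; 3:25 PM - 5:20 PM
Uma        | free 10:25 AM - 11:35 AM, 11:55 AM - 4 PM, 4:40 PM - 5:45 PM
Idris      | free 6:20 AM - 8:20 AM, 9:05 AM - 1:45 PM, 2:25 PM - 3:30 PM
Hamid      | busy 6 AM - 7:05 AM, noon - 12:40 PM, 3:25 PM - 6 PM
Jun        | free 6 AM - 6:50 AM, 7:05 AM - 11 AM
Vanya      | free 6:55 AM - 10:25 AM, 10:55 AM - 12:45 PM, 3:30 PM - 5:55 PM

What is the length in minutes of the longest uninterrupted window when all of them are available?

Hana free: 07:45-08:50, 09:55-11:35, 15:25-17:20.
Uma free: 10:25-11:35, 11:55-16:00, 16:40-17:45.
Idris free: 06:20-08:20, 09:05-13:45, 14:25-15:30.
Hamid free: 07:05-12:00, 12:40-15:25 (invert busy blocks within the working day).
Jun free: 06:00-06:50, 07:05-11:00.
Vanya free: 06:55-10:25, 10:55-12:45, 15:30-17:55.
Hana ∩ Uma: 10:25-11:35, 15:25-16:00, 16:40-17:20.
Hana ∩ Uma ∩ Idris: 10:25-11:35, 15:25-15:30.
Hana ∩ Uma ∩ Idris ∩ Hamid: 10:25-11:35.
Hana ∩ Uma ∩ Idris ∩ Hamid ∩ Jun: 10:25-11:00.
Hana ∩ Uma ∩ Idris ∩ Hamid ∩ Jun ∩ Vanya: 10:55-11:00.
The longest is 10:55-11:00 at 5 minutes.

5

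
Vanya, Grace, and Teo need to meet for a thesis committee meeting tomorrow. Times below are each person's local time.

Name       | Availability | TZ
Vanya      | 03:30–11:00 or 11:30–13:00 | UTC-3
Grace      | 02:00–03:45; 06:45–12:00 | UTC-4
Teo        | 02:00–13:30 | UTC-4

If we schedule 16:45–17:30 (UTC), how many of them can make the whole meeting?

Vanya in UTC: 06:30-14:00, 14:30-16:00 (add 3h to convert from UTC-3).
Grace in UTC: 06:00-07:45, 10:45-16:00 (add 4h to convert from UTC-4).
Teo in UTC: 06:00-17:30 (add 4h to convert from UTC-4).
Teo can make the full 16:45-17:30 slot — that's 1.

1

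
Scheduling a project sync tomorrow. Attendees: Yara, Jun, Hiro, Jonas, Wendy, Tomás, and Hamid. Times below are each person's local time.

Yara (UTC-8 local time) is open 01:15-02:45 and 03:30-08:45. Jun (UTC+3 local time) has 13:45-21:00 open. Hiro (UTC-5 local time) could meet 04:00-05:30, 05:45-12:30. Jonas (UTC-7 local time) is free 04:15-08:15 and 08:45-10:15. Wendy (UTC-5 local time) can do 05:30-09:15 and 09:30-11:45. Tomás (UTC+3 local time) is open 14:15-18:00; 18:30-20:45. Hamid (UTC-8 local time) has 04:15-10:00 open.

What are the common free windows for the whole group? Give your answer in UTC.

Yara in UTC: 09:15-10:45, 11:30-16:45 (add 8h to convert from UTC-8).
Jun in UTC: 10:45-18:00 (subtract 3h to convert from UTC+3).
Hiro in UTC: 09:00-10:30, 10:45-17:30 (add 5h to convert from UTC-5).
Jonas in UTC: 11:15-15:15, 15:45-17:15 (add 7h to convert from UTC-7).
Wendy in UTC: 10:30-14:15, 14:30-16:45 (add 5h to convert from UTC-5).
Tomás in UTC: 11:15-15:00, 15:30-17:45 (subtract 3h to convert from UTC+3).
Hamid in UTC: 12:15-18:00 (add 8h to convert from UTC-8).
Yara ∩ Jun: 11:30-16:45.
Yara ∩ Jun ∩ Hiro: 11:30-16:45.
Yara ∩ Jun ∩ Hiro ∩ Jonas: 11:30-15:15, 15:45-16:45.
Yara ∩ Jun ∩ Hiro ∩ Jonas ∩ Wendy: 11:30-14:15, 14:30-15:15, 15:45-16:45.
Yara ∩ Jun ∩ Hiro ∩ Jonas ∩ Wendy ∩ Tomás: 11:30-14:15, 14:30-15:00, 15:45-16:45.
Yara ∩ Jun ∩ Hiro ∩ Jonas ∩ Wendy ∩ Tomás ∩ Hamid: 12:15-14:15, 14:30-15:00, 15:45-16:45.

12:15-14:15, 14:30-15:00, 15:45-16:45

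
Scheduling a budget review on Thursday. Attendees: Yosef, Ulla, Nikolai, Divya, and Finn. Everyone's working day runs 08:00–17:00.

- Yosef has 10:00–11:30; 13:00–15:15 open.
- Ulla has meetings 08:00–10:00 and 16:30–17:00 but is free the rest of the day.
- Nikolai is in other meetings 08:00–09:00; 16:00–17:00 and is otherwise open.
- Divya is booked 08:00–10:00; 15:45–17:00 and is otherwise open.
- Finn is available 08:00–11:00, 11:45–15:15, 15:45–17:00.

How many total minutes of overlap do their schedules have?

Yosef free: 10:00-11:30, 13:00-15:15.
Ulla free: 10:00-16:30 (invert busy blocks within the working day).
Nikolai free: 09:00-16:00 (invert busy blocks within the working day).
Divya free: 10:00-15:45 (invert busy blocks within the working day).
Finn free: 08:00-11:00, 11:45-15:15, 15:45-17:00.
Yosef ∩ Ulla: 10:00-11:30, 13:00-15:15.
Yosef ∩ Ulla ∩ Nikolai: 10:00-11:30, 13:00-15:15.
Yosef ∩ Ulla ∩ Nikolai ∩ Divya: 10:00-11:30, 13:00-15:15.
Yosef ∩ Ulla ∩ Nikolai ∩ Divya ∩ Finn: 10:00-11:00, 13:00-15:15.
Summing the common windows: 60 + 135 = 195 minutes.

195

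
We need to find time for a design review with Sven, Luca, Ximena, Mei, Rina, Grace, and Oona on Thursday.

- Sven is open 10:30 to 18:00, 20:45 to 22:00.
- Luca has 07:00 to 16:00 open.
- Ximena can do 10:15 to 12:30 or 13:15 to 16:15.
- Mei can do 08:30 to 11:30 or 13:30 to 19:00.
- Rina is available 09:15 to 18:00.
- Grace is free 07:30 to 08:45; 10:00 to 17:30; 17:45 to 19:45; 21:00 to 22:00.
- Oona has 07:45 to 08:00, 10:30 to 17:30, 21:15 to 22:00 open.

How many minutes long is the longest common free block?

Sven ∩ Luca: 10:30-16:00.
Sven ∩ Luca ∩ Ximena: 10:30-12:30, 13:15-16:00.
Sven ∩ Luca ∩ Ximena ∩ Mei: 10:30-11:30, 13:30-16:00.
Sven ∩ Luca ∩ Ximena ∩ Mei ∩ Rina: 10:30-11:30, 13:30-16:00.
Sven ∩ Luca ∩ Ximena ∩ Mei ∩ Rina ∩ Grace: 10:30-11:30, 13:30-16:00.
Sven ∩ Luca ∩ Ximena ∩ Mei ∩ Rina ∩ Grace ∩ Oona: 10:30-11:30, 13:30-16:00.
The longest is 13:30-16:00 at 150 minutes.

150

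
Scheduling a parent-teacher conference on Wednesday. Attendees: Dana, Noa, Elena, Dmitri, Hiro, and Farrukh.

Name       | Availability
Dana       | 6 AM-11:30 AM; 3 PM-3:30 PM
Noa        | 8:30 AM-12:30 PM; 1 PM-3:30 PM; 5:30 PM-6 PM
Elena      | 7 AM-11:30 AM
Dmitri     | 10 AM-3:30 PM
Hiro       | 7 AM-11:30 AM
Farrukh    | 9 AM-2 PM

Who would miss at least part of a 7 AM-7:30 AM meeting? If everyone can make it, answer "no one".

Dmitri, Farrukh, Noa

Dana: free for 07:00-07:30. Noa: not fully free for 07:00-07:30. Elena: free for 07:00-07:30. Dmitri: not fully free for 07:00-07:30. Hiro: free for 07:00-07:30. Farrukh: not fully free for 07:00-07:30.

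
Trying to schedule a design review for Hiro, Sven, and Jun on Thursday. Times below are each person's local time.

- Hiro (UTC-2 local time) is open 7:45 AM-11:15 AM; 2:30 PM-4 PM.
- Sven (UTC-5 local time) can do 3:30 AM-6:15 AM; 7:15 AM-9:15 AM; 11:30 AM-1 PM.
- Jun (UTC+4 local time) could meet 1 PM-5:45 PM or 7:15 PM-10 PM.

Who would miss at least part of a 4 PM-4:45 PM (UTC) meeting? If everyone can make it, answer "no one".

Hiro, Sven

Hiro in UTC: 09:45-13:15, 16:30-18:00 (add 2h to convert from UTC-2).
Sven in UTC: 08:30-11:15, 12:15-14:15, 16:30-18:00 (add 5h to convert from UTC-5).
Jun in UTC: 09:00-13:45, 15:15-18:00 (subtract 4h to convert from UTC+4).
Hiro: not fully free for 16:00-16:45. Sven: not fully free for 16:00-16:45. Jun: free for 16:00-16:45.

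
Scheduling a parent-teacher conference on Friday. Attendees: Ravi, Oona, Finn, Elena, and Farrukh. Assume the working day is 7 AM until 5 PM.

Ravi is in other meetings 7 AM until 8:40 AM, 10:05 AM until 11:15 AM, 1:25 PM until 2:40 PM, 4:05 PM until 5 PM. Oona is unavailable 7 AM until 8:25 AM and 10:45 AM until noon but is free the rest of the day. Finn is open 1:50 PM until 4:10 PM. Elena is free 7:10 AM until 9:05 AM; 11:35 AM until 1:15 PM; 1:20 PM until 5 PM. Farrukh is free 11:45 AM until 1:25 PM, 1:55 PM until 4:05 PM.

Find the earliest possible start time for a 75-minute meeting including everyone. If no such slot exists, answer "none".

14:40

Ravi free: 08:40-10:05, 11:15-13:25, 14:40-16:05 (invert busy blocks within the working day).
Oona free: 08:25-10:45, 12:00-17:00 (invert busy blocks within the working day).
Finn free: 13:50-16:10.
Elena free: 07:10-09:05, 11:35-13:15, 13:20-17:00.
Farrukh free: 11:45-13:25, 13:55-16:05.
Ravi ∩ Oona: 08:40-10:05, 12:00-13:25, 14:40-16:05.
Ravi ∩ Oona ∩ Finn: 14:40-16:05.
Ravi ∩ Oona ∩ Finn ∩ Elena: 14:40-16:05.
Ravi ∩ Oona ∩ Finn ∩ Elena ∩ Farrukh: 14:40-16:05.
The first common window of at least 75 minutes is 14:40-16:05, so the earliest start is 14:40.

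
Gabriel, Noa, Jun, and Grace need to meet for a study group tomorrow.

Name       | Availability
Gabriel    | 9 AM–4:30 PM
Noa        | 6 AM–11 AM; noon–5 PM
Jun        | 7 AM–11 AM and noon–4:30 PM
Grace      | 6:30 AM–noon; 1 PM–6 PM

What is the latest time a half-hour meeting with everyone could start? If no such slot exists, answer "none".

Gabriel ∩ Noa: 09:00-11:00, 12:00-16:30.
Gabriel ∩ Noa ∩ Jun: 09:00-11:00, 12:00-16:30.
Gabriel ∩ Noa ∩ Jun ∩ Grace: 09:00-11:00, 13:00-16:30.
So the common availability across everyone is 09:00-11:00, 13:00-16:30.
The last common window of at least 30 minutes is 13:00-16:30; a 30-minute meeting can start as late as 16:00 and still end by 16:30.

16:00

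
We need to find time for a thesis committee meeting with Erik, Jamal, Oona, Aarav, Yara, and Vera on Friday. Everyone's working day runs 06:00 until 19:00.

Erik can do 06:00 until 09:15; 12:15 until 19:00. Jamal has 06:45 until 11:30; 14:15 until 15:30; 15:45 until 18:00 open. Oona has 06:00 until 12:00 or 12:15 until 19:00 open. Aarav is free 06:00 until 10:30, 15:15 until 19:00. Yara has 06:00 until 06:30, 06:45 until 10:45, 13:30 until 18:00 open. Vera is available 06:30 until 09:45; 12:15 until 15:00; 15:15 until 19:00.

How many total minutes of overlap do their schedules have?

Erik ∩ Jamal: 06:45-09:15, 14:15-15:30, 15:45-18:00.
Erik ∩ Jamal ∩ Oona: 06:45-09:15, 14:15-15:30, 15:45-18:00.
Erik ∩ Jamal ∩ Oona ∩ Aarav: 06:45-09:15, 15:15-15:30, 15:45-18:00.
Erik ∩ Jamal ∩ Oona ∩ Aarav ∩ Yara: 06:45-09:15, 15:15-15:30, 15:45-18:00.
Erik ∩ Jamal ∩ Oona ∩ Aarav ∩ Yara ∩ Vera: 06:45-09:15, 15:15-15:30, 15:45-18:00.
Those are the intersection windows.
Summing the common windows: 150 + 15 + 135 = 300 minutes.

300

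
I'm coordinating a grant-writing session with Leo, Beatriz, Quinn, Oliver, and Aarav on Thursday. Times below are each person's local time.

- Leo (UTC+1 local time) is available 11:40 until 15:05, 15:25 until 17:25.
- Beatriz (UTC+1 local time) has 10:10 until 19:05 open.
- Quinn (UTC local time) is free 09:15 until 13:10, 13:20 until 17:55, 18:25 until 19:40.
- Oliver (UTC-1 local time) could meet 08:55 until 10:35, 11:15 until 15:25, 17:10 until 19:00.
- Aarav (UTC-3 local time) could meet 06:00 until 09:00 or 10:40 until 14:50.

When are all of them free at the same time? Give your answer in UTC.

Leo in UTC: 10:40-14:05, 14:25-16:25 (subtract 1h to convert from UTC+1).
Beatriz in UTC: 09:10-18:05 (subtract 1h to convert from UTC+1).
Quinn in UTC: 09:15-13:10, 13:20-17:55, 18:25-19:40.
Oliver in UTC: 09:55-11:35, 12:15-16:25, 18:10-20:00 (add 1h to convert from UTC-1).
Aarav in UTC: 09:00-12:00, 13:40-17:50 (add 3h to convert from UTC-3).
Leo ∩ Beatriz: 10:40-14:05, 14:25-16:25.
Leo ∩ Beatriz ∩ Quinn: 10:40-13:10, 13:20-14:05, 14:25-16:25.
Leo ∩ Beatriz ∩ Quinn ∩ Oliver: 10:40-11:35, 12:15-13:10, 13:20-14:05, 14:25-16:25.
Leo ∩ Beatriz ∩ Quinn ∩ Oliver ∩ Aarav: 10:40-11:35, 13:40-14:05, 14:25-16:25.

10:40-11:35, 13:40-14:05, 14:25-16:25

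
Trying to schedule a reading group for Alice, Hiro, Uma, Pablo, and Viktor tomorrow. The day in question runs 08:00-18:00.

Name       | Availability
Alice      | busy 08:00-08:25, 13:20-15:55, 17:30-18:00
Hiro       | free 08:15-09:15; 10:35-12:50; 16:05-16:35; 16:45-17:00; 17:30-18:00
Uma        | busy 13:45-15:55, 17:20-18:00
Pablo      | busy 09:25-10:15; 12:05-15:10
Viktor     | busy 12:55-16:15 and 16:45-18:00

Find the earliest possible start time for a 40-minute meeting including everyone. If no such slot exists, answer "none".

08:25

Alice free: 08:25-13:20, 15:55-17:30 (invert busy blocks within the working day).
Hiro free: 08:15-09:15, 10:35-12:50, 16:05-16:35, 16:45-17:00, 17:30-18:00.
Uma free: 08:00-13:45, 15:55-17:20 (invert busy blocks within the working day).
Pablo free: 08:00-09:25, 10:15-12:05, 15:10-18:00 (invert busy blocks within the working day).
Viktor free: 08:00-12:55, 16:15-16:45 (invert busy blocks within the working day).
Alice ∩ Hiro: 08:25-09:15, 10:35-12:50, 16:05-16:35, 16:45-17:00.
Alice ∩ Hiro ∩ Uma: 08:25-09:15, 10:35-12:50, 16:05-16:35, 16:45-17:00.
Alice ∩ Hiro ∩ Uma ∩ Pablo: 08:25-09:15, 10:35-12:05, 16:05-16:35, 16:45-17:00.
Alice ∩ Hiro ∩ Uma ∩ Pablo ∩ Viktor: 08:25-09:15, 10:35-12:05, 16:15-16:35.
The first common window of at least 40 minutes is 08:25-09:15, so the earliest start is 08:25.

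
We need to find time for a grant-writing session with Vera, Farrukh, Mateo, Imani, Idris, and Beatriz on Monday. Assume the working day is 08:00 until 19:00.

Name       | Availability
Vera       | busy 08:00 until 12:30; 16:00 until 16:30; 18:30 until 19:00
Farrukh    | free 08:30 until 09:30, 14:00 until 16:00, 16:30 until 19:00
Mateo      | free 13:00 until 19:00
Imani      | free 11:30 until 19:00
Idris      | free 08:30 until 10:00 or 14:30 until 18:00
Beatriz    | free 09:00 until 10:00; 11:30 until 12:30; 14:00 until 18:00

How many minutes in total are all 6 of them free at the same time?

180

Vera free: 12:30-16:00, 16:30-18:30 (invert busy blocks within the working day).
Farrukh free: 08:30-09:30, 14:00-16:00, 16:30-19:00.
Mateo free: 13:00-19:00.
Imani free: 11:30-19:00.
Idris free: 08:30-10:00, 14:30-18:00.
Beatriz free: 09:00-10:00, 11:30-12:30, 14:00-18:00.
Vera ∩ Farrukh: 14:00-16:00, 16:30-18:30.
Vera ∩ Farrukh ∩ Mateo: 14:00-16:00, 16:30-18:30.
Vera ∩ Farrukh ∩ Mateo ∩ Imani: 14:00-16:00, 16:30-18:30.
Vera ∩ Farrukh ∩ Mateo ∩ Imani ∩ Idris: 14:30-16:00, 16:30-18:00.
Vera ∩ Farrukh ∩ Mateo ∩ Imani ∩ Idris ∩ Beatriz: 14:30-16:00, 16:30-18:00.
Summing the common windows: 90 + 90 = 180 minutes.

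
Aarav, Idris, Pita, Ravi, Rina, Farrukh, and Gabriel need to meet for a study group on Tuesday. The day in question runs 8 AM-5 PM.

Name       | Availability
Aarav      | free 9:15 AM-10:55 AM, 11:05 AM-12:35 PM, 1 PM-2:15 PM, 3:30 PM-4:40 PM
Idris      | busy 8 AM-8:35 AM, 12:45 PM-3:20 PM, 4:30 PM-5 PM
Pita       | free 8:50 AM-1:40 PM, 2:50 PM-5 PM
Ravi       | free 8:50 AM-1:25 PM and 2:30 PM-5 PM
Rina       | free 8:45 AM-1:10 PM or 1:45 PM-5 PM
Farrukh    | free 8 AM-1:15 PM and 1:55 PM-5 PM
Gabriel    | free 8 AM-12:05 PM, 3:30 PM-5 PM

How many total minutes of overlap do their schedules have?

Aarav free: 09:15-10:55, 11:05-12:35, 13:00-14:15, 15:30-16:40.
Idris free: 08:35-12:45, 15:20-16:30 (invert busy blocks within the working day).
Pita free: 08:50-13:40, 14:50-17:00.
Ravi free: 08:50-13:25, 14:30-17:00.
Rina free: 08:45-13:10, 13:45-17:00.
Farrukh free: 08:00-13:15, 13:55-17:00.
Gabriel free: 08:00-12:05, 15:30-17:00.
Aarav ∩ Idris: 09:15-10:55, 11:05-12:35, 15:30-16:30.
Aarav ∩ Idris ∩ Pita: 09:15-10:55, 11:05-12:35, 15:30-16:30.
Aarav ∩ Idris ∩ Pita ∩ Ravi: 09:15-10:55, 11:05-12:35, 15:30-16:30.
Aarav ∩ Idris ∩ Pita ∩ Ravi ∩ Rina: 09:15-10:55, 11:05-12:35, 15:30-16:30.
Aarav ∩ Idris ∩ Pita ∩ Ravi ∩ Rina ∩ Farrukh: 09:15-10:55, 11:05-12:35, 15:30-16:30.
Aarav ∩ Idris ∩ Pita ∩ Ravi ∩ Rina ∩ Farrukh ∩ Gabriel: 09:15-10:55, 11:05-12:05, 15:30-16:30.
So the common availability across everyone is 09:15-10:55, 11:05-12:05, 15:30-16:30.
Summing the common windows: 100 + 60 + 60 = 220 minutes.

220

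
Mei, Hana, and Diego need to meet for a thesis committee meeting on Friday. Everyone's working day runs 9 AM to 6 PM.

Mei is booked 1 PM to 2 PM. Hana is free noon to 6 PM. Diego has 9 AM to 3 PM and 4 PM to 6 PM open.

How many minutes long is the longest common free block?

Mei free: 09:00-13:00, 14:00-18:00 (invert busy blocks within the working day).
Hana free: 12:00-18:00.
Diego free: 09:00-15:00, 16:00-18:00.
Mei ∩ Hana: 12:00-13:00, 14:00-18:00.
Mei ∩ Hana ∩ Diego: 12:00-13:00, 14:00-15:00, 16:00-18:00.
The longest is 16:00-18:00 at 120 minutes.

120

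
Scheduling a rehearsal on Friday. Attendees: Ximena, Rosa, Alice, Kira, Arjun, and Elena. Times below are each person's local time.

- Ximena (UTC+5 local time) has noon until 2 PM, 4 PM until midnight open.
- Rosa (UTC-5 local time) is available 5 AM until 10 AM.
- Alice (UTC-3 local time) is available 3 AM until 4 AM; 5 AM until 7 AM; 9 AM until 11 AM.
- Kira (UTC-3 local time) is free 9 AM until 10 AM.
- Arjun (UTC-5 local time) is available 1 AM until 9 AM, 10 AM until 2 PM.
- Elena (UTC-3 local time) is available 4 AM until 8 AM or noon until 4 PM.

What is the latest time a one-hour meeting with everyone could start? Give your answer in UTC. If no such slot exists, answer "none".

none

Ximena in UTC: 07:00-09:00, 11:00-19:00 (subtract 5h to convert from UTC+5).
Rosa in UTC: 10:00-15:00 (add 5h to convert from UTC-5).
Alice in UTC: 06:00-07:00, 08:00-10:00, 12:00-14:00 (add 3h to convert from UTC-3).
Kira in UTC: 12:00-13:00 (add 3h to convert from UTC-3).
Arjun in UTC: 06:00-14:00, 15:00-19:00 (add 5h to convert from UTC-5).
Elena in UTC: 07:00-11:00, 15:00-19:00 (add 3h to convert from UTC-3).
Ximena ∩ Rosa: 11:00-15:00.
Ximena ∩ Rosa ∩ Alice: 12:00-14:00.
Ximena ∩ Rosa ∩ Alice ∩ Kira: 12:00-13:00.
Ximena ∩ Rosa ∩ Alice ∩ Kira ∩ Arjun: 12:00-13:00.
Ximena ∩ Rosa ∩ Alice ∩ Kira ∩ Arjun ∩ Elena: ∅.
There is no time when everyone is free.
No common window is at least 60 minutes long.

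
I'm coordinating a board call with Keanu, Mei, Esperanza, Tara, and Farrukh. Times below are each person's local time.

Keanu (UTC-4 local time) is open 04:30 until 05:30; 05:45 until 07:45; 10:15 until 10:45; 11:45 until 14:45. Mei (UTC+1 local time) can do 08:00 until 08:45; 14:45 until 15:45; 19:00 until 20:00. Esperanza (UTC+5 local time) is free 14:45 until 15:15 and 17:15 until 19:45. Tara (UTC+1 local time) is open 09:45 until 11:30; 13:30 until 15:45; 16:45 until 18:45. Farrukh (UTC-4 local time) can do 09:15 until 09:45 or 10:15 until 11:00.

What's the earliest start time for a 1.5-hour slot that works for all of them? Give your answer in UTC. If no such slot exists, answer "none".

none

Keanu in UTC: 08:30-09:30, 09:45-11:45, 14:15-14:45, 15:45-18:45 (add 4h to convert from UTC-4).
Mei in UTC: 07:00-07:45, 13:45-14:45, 18:00-19:00 (subtract 1h to convert from UTC+1).
Esperanza in UTC: 09:45-10:15, 12:15-14:45 (subtract 5h to convert from UTC+5).
Tara in UTC: 08:45-10:30, 12:30-14:45, 15:45-17:45 (subtract 1h to convert from UTC+1).
Farrukh in UTC: 13:15-13:45, 14:15-15:00 (add 4h to convert from UTC-4).
Keanu ∩ Mei: 14:15-14:45, 18:00-18:45.
Keanu ∩ Mei ∩ Esperanza: 14:15-14:45.
Keanu ∩ Mei ∩ Esperanza ∩ Tara: 14:15-14:45.
Keanu ∩ Mei ∩ Esperanza ∩ Tara ∩ Farrukh: 14:15-14:45.
No common window is at least 90 minutes long.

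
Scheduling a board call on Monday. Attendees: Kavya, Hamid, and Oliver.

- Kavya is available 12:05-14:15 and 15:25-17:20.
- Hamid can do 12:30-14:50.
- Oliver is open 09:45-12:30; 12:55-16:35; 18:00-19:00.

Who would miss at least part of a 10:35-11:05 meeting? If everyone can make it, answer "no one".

Kavya: not fully free for 10:35-11:05. Hamid: not fully free for 10:35-11:05. Oliver: free for 10:35-11:05.

Hamid, Kavya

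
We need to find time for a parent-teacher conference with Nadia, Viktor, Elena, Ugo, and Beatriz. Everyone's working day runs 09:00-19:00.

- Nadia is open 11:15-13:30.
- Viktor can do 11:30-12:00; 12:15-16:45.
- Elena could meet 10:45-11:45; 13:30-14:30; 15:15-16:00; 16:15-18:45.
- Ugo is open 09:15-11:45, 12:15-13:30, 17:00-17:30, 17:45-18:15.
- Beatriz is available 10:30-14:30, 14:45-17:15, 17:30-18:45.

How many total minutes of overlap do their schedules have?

15

Nadia ∩ Viktor: 11:30-12:00, 12:15-13:30.
Nadia ∩ Viktor ∩ Elena: 11:30-11:45.
Nadia ∩ Viktor ∩ Elena ∩ Ugo: 11:30-11:45.
Nadia ∩ Viktor ∩ Elena ∩ Ugo ∩ Beatriz: 11:30-11:45.
So the common availability across everyone is 11:30-11:45.
That's a single block of 15 minutes.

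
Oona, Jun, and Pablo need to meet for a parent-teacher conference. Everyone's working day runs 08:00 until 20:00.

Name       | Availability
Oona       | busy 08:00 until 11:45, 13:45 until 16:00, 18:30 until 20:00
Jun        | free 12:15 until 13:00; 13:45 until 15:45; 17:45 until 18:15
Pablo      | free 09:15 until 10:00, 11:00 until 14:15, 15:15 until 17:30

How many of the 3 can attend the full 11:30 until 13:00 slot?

Oona free: 11:45-13:45, 16:00-18:30 (invert busy blocks within the working day).
Jun free: 12:15-13:00, 13:45-15:45, 17:45-18:15.
Pablo free: 09:15-10:00, 11:00-14:15, 15:15-17:30.
Pablo can make the full 11:30-13:00 slot — that's 1.

1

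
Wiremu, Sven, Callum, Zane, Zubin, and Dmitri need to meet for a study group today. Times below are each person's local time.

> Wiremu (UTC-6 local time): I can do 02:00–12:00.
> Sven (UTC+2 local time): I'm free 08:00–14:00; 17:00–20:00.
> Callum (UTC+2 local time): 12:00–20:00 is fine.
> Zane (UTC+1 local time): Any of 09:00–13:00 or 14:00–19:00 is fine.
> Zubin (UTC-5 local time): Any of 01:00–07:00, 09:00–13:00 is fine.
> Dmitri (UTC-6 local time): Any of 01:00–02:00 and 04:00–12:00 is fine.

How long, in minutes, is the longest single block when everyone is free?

180

Wiremu in UTC: 08:00-18:00 (add 6h to convert from UTC-6).
Sven in UTC: 06:00-12:00, 15:00-18:00 (subtract 2h to convert from UTC+2).
Callum in UTC: 10:00-18:00 (subtract 2h to convert from UTC+2).
Zane in UTC: 08:00-12:00, 13:00-18:00 (subtract 1h to convert from UTC+1).
Zubin in UTC: 06:00-12:00, 14:00-18:00 (add 5h to convert from UTC-5).
Dmitri in UTC: 07:00-08:00, 10:00-18:00 (add 6h to convert from UTC-6).
Wiremu ∩ Sven: 08:00-12:00, 15:00-18:00.
Wiremu ∩ Sven ∩ Callum: 10:00-12:00, 15:00-18:00.
Wiremu ∩ Sven ∩ Callum ∩ Zane: 10:00-12:00, 15:00-18:00.
Wiremu ∩ Sven ∩ Callum ∩ Zane ∩ Zubin: 10:00-12:00, 15:00-18:00.
Wiremu ∩ Sven ∩ Callum ∩ Zane ∩ Zubin ∩ Dmitri: 10:00-12:00, 15:00-18:00.
The longest is 15:00-18:00 at 180 minutes.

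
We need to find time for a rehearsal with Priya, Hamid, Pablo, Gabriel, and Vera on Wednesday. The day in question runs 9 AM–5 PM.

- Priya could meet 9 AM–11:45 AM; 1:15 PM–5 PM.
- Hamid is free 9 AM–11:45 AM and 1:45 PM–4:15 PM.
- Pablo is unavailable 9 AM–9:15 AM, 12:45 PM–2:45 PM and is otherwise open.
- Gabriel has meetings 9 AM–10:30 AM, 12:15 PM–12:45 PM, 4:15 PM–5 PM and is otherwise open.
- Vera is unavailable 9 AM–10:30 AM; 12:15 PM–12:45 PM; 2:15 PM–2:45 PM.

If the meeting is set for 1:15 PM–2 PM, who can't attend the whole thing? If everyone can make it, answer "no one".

Hamid, Pablo

Priya free: 09:00-11:45, 13:15-17:00.
Hamid free: 09:00-11:45, 13:45-16:15.
Pablo free: 09:15-12:45, 14:45-17:00 (invert busy blocks within the working day).
Gabriel free: 10:30-12:15, 12:45-16:15 (invert busy blocks within the working day).
Vera free: 10:30-12:15, 12:45-14:15, 14:45-17:00 (invert busy blocks within the working day).
Priya: free for 13:15-14:00. Hamid: not fully free for 13:15-14:00. Pablo: not fully free for 13:15-14:00. Gabriel: free for 13:15-14:00. Vera: free for 13:15-14:00.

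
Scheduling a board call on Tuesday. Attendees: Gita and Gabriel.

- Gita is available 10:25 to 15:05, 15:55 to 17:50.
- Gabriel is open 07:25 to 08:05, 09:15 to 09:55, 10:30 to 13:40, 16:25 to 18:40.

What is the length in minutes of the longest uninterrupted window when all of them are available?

190

Gita ∩ Gabriel: 10:30-13:40, 16:25-17:50.
The longest is 10:30-13:40 at 190 minutes.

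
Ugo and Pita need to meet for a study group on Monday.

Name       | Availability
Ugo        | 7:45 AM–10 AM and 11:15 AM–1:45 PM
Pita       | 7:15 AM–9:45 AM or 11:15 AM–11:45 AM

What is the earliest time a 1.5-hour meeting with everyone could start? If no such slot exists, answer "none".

07:45

Ugo ∩ Pita: 07:45-09:45, 11:15-11:45.
The first common window of at least 90 minutes is 07:45-09:45, so the earliest start is 07:45.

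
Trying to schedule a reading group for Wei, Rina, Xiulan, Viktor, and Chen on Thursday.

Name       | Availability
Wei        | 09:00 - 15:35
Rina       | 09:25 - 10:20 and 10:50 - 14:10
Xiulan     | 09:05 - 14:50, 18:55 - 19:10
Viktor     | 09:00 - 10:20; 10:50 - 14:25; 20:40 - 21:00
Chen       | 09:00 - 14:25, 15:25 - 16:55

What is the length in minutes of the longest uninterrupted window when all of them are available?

200

Wei ∩ Rina: 09:25-10:20, 10:50-14:10.
Wei ∩ Rina ∩ Xiulan: 09:25-10:20, 10:50-14:10.
Wei ∩ Rina ∩ Xiulan ∩ Viktor: 09:25-10:20, 10:50-14:10.
Wei ∩ Rina ∩ Xiulan ∩ Viktor ∩ Chen: 09:25-10:20, 10:50-14:10.
The longest is 10:50-14:10 at 200 minutes.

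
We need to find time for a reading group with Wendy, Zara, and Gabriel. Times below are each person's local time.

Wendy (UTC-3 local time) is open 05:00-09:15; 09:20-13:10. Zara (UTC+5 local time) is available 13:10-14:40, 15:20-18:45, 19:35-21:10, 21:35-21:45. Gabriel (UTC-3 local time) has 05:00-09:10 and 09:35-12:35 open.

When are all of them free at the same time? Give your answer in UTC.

08:10-09:40, 10:20-12:10, 12:35-13:45, 14:35-15:35

Wendy in UTC: 08:00-12:15, 12:20-16:10 (add 3h to convert from UTC-3).
Zara in UTC: 08:10-09:40, 10:20-13:45, 14:35-16:10, 16:35-16:45 (subtract 5h to convert from UTC+5).
Gabriel in UTC: 08:00-12:10, 12:35-15:35 (add 3h to convert from UTC-3).
Wendy ∩ Zara: 08:10-09:40, 10:20-12:15, 12:20-13:45, 14:35-16:10.
Wendy ∩ Zara ∩ Gabriel: 08:10-09:40, 10:20-12:10, 12:35-13:45, 14:35-15:35.
So the common availability across everyone is 08:10-09:40, 10:20-12:10, 12:35-13:45, 14:35-15:35.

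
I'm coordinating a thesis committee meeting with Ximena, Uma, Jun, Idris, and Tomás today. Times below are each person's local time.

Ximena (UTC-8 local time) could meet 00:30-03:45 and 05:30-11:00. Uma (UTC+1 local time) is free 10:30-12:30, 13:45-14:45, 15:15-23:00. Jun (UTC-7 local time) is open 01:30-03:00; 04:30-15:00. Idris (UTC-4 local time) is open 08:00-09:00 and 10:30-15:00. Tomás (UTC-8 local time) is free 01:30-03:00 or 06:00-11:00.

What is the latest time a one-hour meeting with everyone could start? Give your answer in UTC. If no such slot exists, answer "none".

Ximena in UTC: 08:30-11:45, 13:30-19:00 (add 8h to convert from UTC-8).
Uma in UTC: 09:30-11:30, 12:45-13:45, 14:15-22:00 (subtract 1h to convert from UTC+1).
Jun in UTC: 08:30-10:00, 11:30-22:00 (add 7h to convert from UTC-7).
Idris in UTC: 12:00-13:00, 14:30-19:00 (add 4h to convert from UTC-4).
Tomás in UTC: 09:30-11:00, 14:00-19:00 (add 8h to convert from UTC-8).
Ximena ∩ Uma: 09:30-11:30, 13:30-13:45, 14:15-19:00.
Ximena ∩ Uma ∩ Jun: 09:30-10:00, 13:30-13:45, 14:15-19:00.
Ximena ∩ Uma ∩ Jun ∩ Idris: 14:30-19:00.
Ximena ∩ Uma ∩ Jun ∩ Idris ∩ Tomás: 14:30-19:00.
Those are the intersection windows.
The last common window of at least 60 minutes is 14:30-19:00; a 60-minute meeting can start as late as 18:00 and still end by 19:00.

18:00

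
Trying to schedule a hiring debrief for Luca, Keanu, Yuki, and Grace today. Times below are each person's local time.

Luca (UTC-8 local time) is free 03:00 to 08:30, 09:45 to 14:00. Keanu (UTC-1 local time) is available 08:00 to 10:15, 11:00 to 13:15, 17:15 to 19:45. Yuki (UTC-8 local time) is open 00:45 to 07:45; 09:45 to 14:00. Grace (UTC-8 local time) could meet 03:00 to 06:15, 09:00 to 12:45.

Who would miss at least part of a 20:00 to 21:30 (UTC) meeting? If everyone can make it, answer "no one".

Grace, Keanu

Luca in UTC: 11:00-16:30, 17:45-22:00 (add 8h to convert from UTC-8).
Keanu in UTC: 09:00-11:15, 12:00-14:15, 18:15-20:45 (add 1h to convert from UTC-1).
Yuki in UTC: 08:45-15:45, 17:45-22:00 (add 8h to convert from UTC-8).
Grace in UTC: 11:00-14:15, 17:00-20:45 (add 8h to convert from UTC-8).
Luca: free for 20:00-21:30. Keanu: not fully free for 20:00-21:30. Yuki: free for 20:00-21:30. Grace: not fully free for 20:00-21:30.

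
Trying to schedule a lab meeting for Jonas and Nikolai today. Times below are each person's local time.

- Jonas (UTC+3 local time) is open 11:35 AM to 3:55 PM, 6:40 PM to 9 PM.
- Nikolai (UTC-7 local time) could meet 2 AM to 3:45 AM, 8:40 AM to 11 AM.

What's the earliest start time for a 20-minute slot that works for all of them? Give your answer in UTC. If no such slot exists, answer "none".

Jonas in UTC: 08:35-12:55, 15:40-18:00 (subtract 3h to convert from UTC+3).
Nikolai in UTC: 09:00-10:45, 15:40-18:00 (add 7h to convert from UTC-7).
Jonas ∩ Nikolai: 09:00-10:45, 15:40-18:00.
So the common availability across everyone is 09:00-10:45, 15:40-18:00.
The first common window of at least 20 minutes is 09:00-10:45, so the earliest start is 09:00.

09:00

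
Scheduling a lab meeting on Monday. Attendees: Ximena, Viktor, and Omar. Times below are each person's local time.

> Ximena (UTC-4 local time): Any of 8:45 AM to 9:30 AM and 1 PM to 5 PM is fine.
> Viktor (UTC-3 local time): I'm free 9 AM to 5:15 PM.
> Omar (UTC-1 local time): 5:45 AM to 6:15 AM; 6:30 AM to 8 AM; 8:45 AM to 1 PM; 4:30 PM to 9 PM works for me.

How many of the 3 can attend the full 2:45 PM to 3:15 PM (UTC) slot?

Ximena in UTC: 12:45-13:30, 17:00-21:00 (add 4h to convert from UTC-4).
Viktor in UTC: 12:00-20:15 (add 3h to convert from UTC-3).
Omar in UTC: 06:45-07:15, 07:30-09:00, 09:45-14:00, 17:30-22:00 (add 1h to convert from UTC-1).
Viktor can make the full 14:45-15:15 slot — that's 1.

1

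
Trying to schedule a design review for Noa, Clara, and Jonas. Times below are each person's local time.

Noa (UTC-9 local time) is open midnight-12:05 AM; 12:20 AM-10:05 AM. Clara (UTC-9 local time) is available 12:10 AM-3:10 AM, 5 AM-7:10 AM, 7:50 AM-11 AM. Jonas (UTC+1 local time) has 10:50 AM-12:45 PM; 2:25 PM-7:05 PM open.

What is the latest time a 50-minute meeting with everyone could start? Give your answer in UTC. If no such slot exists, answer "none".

17:15

Noa in UTC: 09:00-09:05, 09:20-19:05 (add 9h to convert from UTC-9).
Clara in UTC: 09:10-12:10, 14:00-16:10, 16:50-20:00 (add 9h to convert from UTC-9).
Jonas in UTC: 09:50-11:45, 13:25-18:05 (subtract 1h to convert from UTC+1).
Noa ∩ Clara: 09:20-12:10, 14:00-16:10, 16:50-19:05.
Noa ∩ Clara ∩ Jonas: 09:50-11:45, 14:00-16:10, 16:50-18:05.
The last common window of at least 50 minutes is 16:50-18:05; a 50-minute meeting can start as late as 17:15 and still end by 18:05.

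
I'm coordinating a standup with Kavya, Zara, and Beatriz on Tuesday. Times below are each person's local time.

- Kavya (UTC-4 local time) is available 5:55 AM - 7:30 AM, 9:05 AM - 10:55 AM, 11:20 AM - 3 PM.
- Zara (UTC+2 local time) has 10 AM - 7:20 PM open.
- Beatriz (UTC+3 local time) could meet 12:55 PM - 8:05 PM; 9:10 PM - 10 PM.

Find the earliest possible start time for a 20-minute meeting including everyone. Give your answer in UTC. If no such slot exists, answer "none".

Kavya in UTC: 09:55-11:30, 13:05-14:55, 15:20-19:00 (add 4h to convert from UTC-4).
Zara in UTC: 08:00-17:20 (subtract 2h to convert from UTC+2).
Beatriz in UTC: 09:55-17:05, 18:10-19:00 (subtract 3h to convert from UTC+3).
Kavya ∩ Zara: 09:55-11:30, 13:05-14:55, 15:20-17:20.
Kavya ∩ Zara ∩ Beatriz: 09:55-11:30, 13:05-14:55, 15:20-17:05.
The first common window of at least 20 minutes is 09:55-11:30, so the earliest start is 09:55.

09:55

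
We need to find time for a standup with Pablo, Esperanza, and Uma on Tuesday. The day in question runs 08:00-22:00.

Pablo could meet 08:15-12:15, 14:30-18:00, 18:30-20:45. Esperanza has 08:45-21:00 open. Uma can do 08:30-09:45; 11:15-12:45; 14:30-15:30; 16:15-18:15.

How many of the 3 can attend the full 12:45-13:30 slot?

Esperanza can make the full 12:45-13:30 slot — that's 1.

1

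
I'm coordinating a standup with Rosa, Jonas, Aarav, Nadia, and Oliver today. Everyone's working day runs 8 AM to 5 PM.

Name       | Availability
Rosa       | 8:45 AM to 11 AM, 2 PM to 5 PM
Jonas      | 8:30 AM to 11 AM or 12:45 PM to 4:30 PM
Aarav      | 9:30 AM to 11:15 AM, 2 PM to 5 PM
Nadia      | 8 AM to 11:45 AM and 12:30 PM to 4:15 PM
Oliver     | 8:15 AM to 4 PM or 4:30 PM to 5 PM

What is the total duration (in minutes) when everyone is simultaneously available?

210

Rosa ∩ Jonas: 08:45-11:00, 14:00-16:30.
Rosa ∩ Jonas ∩ Aarav: 09:30-11:00, 14:00-16:30.
Rosa ∩ Jonas ∩ Aarav ∩ Nadia: 09:30-11:00, 14:00-16:15.
Rosa ∩ Jonas ∩ Aarav ∩ Nadia ∩ Oliver: 09:30-11:00, 14:00-16:00.
Summing the common windows: 90 + 120 = 210 minutes.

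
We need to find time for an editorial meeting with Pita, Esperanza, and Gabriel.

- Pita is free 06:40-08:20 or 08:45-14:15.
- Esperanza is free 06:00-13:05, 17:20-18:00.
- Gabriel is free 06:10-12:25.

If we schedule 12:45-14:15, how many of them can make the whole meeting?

1

Pita can make the full 12:45-14:15 slot — that's 1.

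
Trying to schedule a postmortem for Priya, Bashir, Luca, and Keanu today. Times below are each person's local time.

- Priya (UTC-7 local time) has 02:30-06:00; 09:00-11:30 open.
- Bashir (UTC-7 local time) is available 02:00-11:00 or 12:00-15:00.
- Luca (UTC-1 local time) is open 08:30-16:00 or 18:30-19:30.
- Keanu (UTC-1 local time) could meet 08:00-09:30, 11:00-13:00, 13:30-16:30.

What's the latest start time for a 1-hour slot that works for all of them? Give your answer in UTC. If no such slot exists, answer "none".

16:00

Priya in UTC: 09:30-13:00, 16:00-18:30 (add 7h to convert from UTC-7).
Bashir in UTC: 09:00-18:00, 19:00-22:00 (add 7h to convert from UTC-7).
Luca in UTC: 09:30-17:00, 19:30-20:30 (add 1h to convert from UTC-1).
Keanu in UTC: 09:00-10:30, 12:00-14:00, 14:30-17:30 (add 1h to convert from UTC-1).
Priya ∩ Bashir: 09:30-13:00, 16:00-18:00.
Priya ∩ Bashir ∩ Luca: 09:30-13:00, 16:00-17:00.
Priya ∩ Bashir ∩ Luca ∩ Keanu: 09:30-10:30, 12:00-13:00, 16:00-17:00.
Those are the intersection windows.
The last common window of at least 60 minutes is 16:00-17:00; a 60-minute meeting can start as late as 16:00 and still end by 17:00.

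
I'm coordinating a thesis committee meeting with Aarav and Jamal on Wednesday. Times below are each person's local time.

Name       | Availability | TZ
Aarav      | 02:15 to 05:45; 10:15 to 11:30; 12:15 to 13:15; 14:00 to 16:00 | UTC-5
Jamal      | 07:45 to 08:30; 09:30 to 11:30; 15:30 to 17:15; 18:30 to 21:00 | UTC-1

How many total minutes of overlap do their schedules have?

Aarav in UTC: 07:15-10:45, 15:15-16:30, 17:15-18:15, 19:00-21:00 (add 5h to convert from UTC-5).
Jamal in UTC: 08:45-09:30, 10:30-12:30, 16:30-18:15, 19:30-22:00 (add 1h to convert from UTC-1).
Aarav ∩ Jamal: 08:45-09:30, 10:30-10:45, 17:15-18:15, 19:30-21:00.
Summing the common windows: 45 + 15 + 60 + 90 = 210 minutes.

210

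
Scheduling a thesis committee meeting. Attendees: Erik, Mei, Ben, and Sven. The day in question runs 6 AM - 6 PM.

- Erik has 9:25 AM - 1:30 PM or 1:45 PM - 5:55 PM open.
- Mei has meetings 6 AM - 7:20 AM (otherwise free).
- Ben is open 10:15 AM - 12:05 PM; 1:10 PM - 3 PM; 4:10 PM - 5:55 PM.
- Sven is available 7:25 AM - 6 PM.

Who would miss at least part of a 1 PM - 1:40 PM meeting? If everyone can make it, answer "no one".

Erik free: 09:25-13:30, 13:45-17:55.
Mei free: 07:20-18:00 (invert busy blocks within the working day).
Ben free: 10:15-12:05, 13:10-15:00, 16:10-17:55.
Sven free: 07:25-18:00.
Erik: not fully free for 13:00-13:40. Mei: free for 13:00-13:40. Ben: not fully free for 13:00-13:40. Sven: free for 13:00-13:40.

Ben, Erik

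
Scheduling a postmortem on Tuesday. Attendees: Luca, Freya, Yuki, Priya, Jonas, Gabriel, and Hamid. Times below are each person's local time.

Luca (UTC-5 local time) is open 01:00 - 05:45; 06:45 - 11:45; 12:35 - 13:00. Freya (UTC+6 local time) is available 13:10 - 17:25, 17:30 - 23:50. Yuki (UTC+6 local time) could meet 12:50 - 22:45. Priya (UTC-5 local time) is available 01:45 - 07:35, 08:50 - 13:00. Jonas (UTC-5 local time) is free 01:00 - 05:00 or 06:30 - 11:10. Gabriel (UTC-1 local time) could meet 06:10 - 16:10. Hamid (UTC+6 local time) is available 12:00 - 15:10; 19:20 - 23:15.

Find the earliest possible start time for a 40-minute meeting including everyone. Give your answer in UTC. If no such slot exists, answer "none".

07:10

Luca in UTC: 06:00-10:45, 11:45-16:45, 17:35-18:00 (add 5h to convert from UTC-5).
Freya in UTC: 07:10-11:25, 11:30-17:50 (subtract 6h to convert from UTC+6).
Yuki in UTC: 06:50-16:45 (subtract 6h to convert from UTC+6).
Priya in UTC: 06:45-12:35, 13:50-18:00 (add 5h to convert from UTC-5).
Jonas in UTC: 06:00-10:00, 11:30-16:10 (add 5h to convert from UTC-5).
Gabriel in UTC: 07:10-17:10 (add 1h to convert from UTC-1).
Hamid in UTC: 06:00-09:10, 13:20-17:15 (subtract 6h to convert from UTC+6).
Luca ∩ Freya: 07:10-10:45, 11:45-16:45, 17:35-17:50.
Luca ∩ Freya ∩ Yuki: 07:10-10:45, 11:45-16:45.
Luca ∩ Freya ∩ Yuki ∩ Priya: 07:10-10:45, 11:45-12:35, 13:50-16:45.
Luca ∩ Freya ∩ Yuki ∩ Priya ∩ Jonas: 07:10-10:00, 11:45-12:35, 13:50-16:10.
Luca ∩ Freya ∩ Yuki ∩ Priya ∩ Jonas ∩ Gabriel: 07:10-10:00, 11:45-12:35, 13:50-16:10.
Luca ∩ Freya ∩ Yuki ∩ Priya ∩ Jonas ∩ Gabriel ∩ Hamid: 07:10-09:10, 13:50-16:10.
So the common availability across everyone is 07:10-09:10, 13:50-16:10.
The first common window of at least 40 minutes is 07:10-09:10, so the earliest start is 07:10.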